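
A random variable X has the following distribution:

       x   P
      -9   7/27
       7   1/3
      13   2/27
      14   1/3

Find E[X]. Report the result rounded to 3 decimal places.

E[X] = (7/27)·(-9) + (1/3)·7 + (2/27)·13 + (1/3)·14
     = 152/27 ≈ 5.630

5.630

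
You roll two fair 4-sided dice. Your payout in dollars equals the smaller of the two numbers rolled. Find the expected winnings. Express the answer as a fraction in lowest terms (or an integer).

Distribution of the smaller of the two numbers rolled: 1 w.p. 7/16, 2 w.p. 5/16, 3 w.p. 3/16, 4 w.p. 1/16
E[payout] = (7/16)·1 + (5/16)·2 + (3/16)·3 + (1/16)·4 = 15/8

15/8 dollars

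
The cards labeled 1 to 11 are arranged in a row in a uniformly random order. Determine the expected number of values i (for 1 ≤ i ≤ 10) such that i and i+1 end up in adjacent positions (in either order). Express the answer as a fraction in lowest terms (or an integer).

20/11

For each i ∈ {1,…,10}, let Xᵢ = 1 if i and i+1 are adjacent. P(Xᵢ=1) = 2·(11−1)!/11! = 2/11.
By linearity, E[ΣXᵢ] = (10)·(2/11) = 20/11.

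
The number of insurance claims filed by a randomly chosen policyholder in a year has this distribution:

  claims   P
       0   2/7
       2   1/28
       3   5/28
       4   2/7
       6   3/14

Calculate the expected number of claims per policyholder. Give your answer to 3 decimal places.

E[X] = (2/7)·0 + (1/28)·2 + (5/28)·3 + (2/7)·4 + (3/14)·6
     = 85/28 ≈ 3.036

3.036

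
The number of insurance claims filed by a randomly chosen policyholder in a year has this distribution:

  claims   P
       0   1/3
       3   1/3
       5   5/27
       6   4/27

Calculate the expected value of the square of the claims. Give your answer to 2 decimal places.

E[X²] = (1/3)·0 + (1/3)·9 + (5/27)·25 + (4/27)·36
     = 350/27 ≈ 12.96

12.96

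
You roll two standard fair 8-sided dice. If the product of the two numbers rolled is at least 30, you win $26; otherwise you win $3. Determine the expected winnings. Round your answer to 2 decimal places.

$9.11

E[payout] = (47/64)·3 + (17/64)·26 = 583/64
≈ $9.11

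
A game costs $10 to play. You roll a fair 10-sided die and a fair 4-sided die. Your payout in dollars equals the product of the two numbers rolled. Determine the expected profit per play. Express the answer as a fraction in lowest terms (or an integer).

15/4 dollars

Distribution of the product of the two numbers rolled: 1 w.p. 1/40, 2 w.p. 1/20, 3 w.p. 1/20, 4 w.p. 3/40, 5 w.p. 1/40, 6 w.p. 3/40, …
E[payout] = (1/40)·1 + (1/20)·2 + (1/20)·3 + (3/40)·4 + (1/40)·5 + (3/40)·6 + (1/40)·7 + (3/40)·8 + (1/20)·9 + (1/20)·10 + (3/40)·12 + (1/40)·14 + (1/40)·15 + (1/20)·16 + (1/20)·18 + (1/20)·20 + (1/40)·21 + (1/20)·24 + (1/40)·27 + (1/40)·28 + (1/40)·30 + (1/40)·32 + (1/40)·36 + (1/40)·40 = 55/4
Expected profit = 55/4 − 10 = 15/4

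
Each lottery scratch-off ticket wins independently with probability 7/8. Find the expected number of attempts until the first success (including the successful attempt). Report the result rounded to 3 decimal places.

For a geometric distribution, E[trials] = 1/p = 1/(7/8) = 8/7.
≈ 1.143

1.143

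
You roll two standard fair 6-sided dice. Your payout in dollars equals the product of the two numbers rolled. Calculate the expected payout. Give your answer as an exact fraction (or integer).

Distribution of the product of the two numbers rolled: 1 w.p. 1/36, 2 w.p. 1/18, 3 w.p. 1/18, 4 w.p. 1/12, 5 w.p. 1/18, 6 w.p. 1/9, …
E[payout] = (1/36)·1 + (1/18)·2 + (1/18)·3 + (1/12)·4 + (1/18)·5 + (1/9)·6 + (1/18)·8 + (1/36)·9 + (1/18)·10 + (1/9)·12 + (1/18)·15 + (1/36)·16 + (1/18)·18 + (1/18)·20 + (1/18)·24 + (1/36)·25 + (1/18)·30 + (1/36)·36 = 49/4

49/4 dollars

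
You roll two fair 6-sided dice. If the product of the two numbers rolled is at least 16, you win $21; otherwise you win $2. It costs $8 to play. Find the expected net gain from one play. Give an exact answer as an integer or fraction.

E[payout] = (25/36)·2 + (11/36)·21 = 281/36
Expected profit = 281/36 − 8 = -7/36

-7/36 dollars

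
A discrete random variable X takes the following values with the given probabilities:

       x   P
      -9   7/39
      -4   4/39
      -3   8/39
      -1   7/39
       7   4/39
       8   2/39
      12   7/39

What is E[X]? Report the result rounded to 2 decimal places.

0.46

E[X] = (7/39)·(-9) + (4/39)·(-4) + (8/39)·(-3) + (7/39)·(-1) + (4/39)·7 + (2/39)·8 + (7/39)·12
     = 6/13 ≈ 0.46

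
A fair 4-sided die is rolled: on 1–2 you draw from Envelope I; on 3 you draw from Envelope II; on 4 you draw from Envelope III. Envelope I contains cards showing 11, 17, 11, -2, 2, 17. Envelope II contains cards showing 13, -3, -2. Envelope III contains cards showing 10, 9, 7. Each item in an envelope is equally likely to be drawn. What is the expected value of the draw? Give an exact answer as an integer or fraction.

E[X | Envelope I] = (11 + 17 + 11 − 2 + 2 + 17)/6 = 28/3
E[X | Envelope II] = (13 − 3 − 2)/3 = 8/3
E[X | Envelope III] = (10 + 9 + 7)/3 = 26/3
E[X] = (1/2)·28/3 + (1/4)·8/3 + (1/4)·26/3 = 15/2

15/2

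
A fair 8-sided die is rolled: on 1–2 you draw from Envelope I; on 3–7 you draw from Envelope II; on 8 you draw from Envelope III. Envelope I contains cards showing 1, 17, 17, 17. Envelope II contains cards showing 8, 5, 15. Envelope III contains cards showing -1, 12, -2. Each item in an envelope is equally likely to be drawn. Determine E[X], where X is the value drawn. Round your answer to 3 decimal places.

9.458

E[X | Envelope I] = (1 + 17 + 17 + 17)/4 = 13
E[X | Envelope II] = (8 + 5 + 15)/3 = 28/3
E[X | Envelope III] = (-1 + 12 − 2)/3 = 3
E[X] = (1/4)·13 + (5/8)·28/3 + (1/8)·3 = 227/24 ≈ 9.458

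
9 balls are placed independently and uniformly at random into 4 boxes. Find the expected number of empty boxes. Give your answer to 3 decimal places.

Let Xⱼ=1 if box j is empty. P(Xⱼ=1) = ((4-1)/4)^9 = 19683/262144.
By linearity, E[#empty] = 4·19683/262144 = 19683/65536.
≈ 0.300

0.300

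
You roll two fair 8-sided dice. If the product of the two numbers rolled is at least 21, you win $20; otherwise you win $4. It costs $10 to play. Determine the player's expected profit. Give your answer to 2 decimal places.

E[payout] = (19/32)·4 + (13/32)·20 = 21/2
Expected profit = 21/2 − 10 = 1/2 ≈ $0.50

$0.50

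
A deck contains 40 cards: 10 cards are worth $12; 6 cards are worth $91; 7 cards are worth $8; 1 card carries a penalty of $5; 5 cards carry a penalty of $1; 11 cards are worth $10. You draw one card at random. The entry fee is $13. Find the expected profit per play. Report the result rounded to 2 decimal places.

E[payout] = (10/40)·12 + (6/40)·91 + (7/40)·8 + (1/40)·(-5) + (5/40)·(-1) + (11/40)·10 = 411/20
Expected profit = 411/20 − 13 = 151/20 ≈ $7.55

$7.55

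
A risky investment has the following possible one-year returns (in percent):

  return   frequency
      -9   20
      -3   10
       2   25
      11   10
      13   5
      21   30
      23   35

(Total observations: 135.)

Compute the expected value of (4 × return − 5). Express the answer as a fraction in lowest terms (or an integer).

1025/27

Total = 135, so P(return=-9) = 20/135, etc.
E[4x-5] = (4/27)·(-41) + (2/27)·(-17) + (5/27)·3 + (2/27)·39 + (1/27)·47 + (2/9)·79 + (7/27)·87
     = 1025/27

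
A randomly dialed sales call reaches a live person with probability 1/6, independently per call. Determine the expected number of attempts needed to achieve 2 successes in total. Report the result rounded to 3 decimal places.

By linearity (sum of 2 independent geometric waits), E[trials] = 2/p = 2/(1/6) = 12.
≈ 12.000

12.000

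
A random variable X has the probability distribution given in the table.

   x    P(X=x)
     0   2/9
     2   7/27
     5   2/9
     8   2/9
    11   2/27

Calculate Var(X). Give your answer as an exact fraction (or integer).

E[X] = (2/9)·0 + (7/27)·2 + (2/9)·5 + (2/9)·8 + (2/27)·11 = 38/9
E[X²] = (2/9)·0 + (7/27)·4 + (2/9)·25 + (2/9)·64 + (2/27)·121 = 268/9
Var(X) = 268/9 − (38/9)² = 968/81

968/81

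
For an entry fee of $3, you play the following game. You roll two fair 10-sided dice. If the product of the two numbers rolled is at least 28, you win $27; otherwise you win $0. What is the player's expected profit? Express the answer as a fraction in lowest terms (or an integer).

183/20 dollars

E[payout] = (11/20)·0 + (9/20)·27 = 243/20
Expected profit = 243/20 − 3 = 183/20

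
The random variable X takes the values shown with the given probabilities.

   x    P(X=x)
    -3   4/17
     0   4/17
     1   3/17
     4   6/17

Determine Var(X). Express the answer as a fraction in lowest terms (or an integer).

2070/289

E[X] = (4/17)·(-3) + (4/17)·0 + (3/17)·1 + (6/17)·4 = 15/17
E[X²] = (4/17)·9 + (4/17)·0 + (3/17)·1 + (6/17)·16 = 135/17
Var(X) = 135/17 − (15/17)² = 2070/289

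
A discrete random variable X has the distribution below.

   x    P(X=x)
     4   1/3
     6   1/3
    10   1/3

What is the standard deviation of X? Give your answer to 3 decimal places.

E[X] = 20/3, E[X²] = 152/3
Var(X) = E[X²] − (E[X])² = 152/3 − 400/9 = 56/9
SD(X) = √(56/9) ≈ 2.494

2.494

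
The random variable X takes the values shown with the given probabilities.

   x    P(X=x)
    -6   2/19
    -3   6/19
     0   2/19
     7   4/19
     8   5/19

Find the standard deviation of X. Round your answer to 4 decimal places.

5.4580

E[X] = 2, E[X²] = 642/19
Var(X) = E[X²] − (E[X])² = 642/19 − 4 = 566/19
SD(X) = √(566/19) ≈ 5.4580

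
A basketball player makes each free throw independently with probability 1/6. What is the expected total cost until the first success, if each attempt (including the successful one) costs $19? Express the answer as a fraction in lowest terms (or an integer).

$114

E[#attempts] = 1/p = 6; E[cost] = 19·6 = 114.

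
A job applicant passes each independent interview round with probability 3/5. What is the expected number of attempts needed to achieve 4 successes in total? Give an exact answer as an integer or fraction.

By linearity (sum of 4 independent geometric waits), E[trials] = 4/p = 4/(3/5) = 20/3.

20/3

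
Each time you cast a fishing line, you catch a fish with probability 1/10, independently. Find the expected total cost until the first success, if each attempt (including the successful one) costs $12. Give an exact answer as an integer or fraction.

E[#attempts] = 1/p = 10; E[cost] = 12·10 = 120.

$120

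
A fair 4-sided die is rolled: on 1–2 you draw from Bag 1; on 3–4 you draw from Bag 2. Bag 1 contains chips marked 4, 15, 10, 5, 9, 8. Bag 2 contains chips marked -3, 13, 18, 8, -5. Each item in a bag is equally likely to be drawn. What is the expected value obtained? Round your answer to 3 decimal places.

E[X | Bag 1] = (4 + 15 + 10 + 5 + 9 + 8)/6 = 17/2
E[X | Bag 2] = (-3 + 13 + 18 + 8 − 5)/5 = 31/5
E[X] = (1/2)·17/2 + (1/2)·31/5 = 147/20 ≈ 7.350

7.350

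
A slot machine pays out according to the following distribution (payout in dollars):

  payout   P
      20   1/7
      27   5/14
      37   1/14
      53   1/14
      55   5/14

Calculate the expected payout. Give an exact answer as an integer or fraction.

E[X] = (1/7)·20 + (5/14)·27 + (1/14)·37 + (1/14)·53 + (5/14)·55
     = 270/7

270/7 dollars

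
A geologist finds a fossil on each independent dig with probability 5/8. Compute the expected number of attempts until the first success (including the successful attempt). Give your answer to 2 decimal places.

1.60

For a geometric distribution, E[trials] = 1/p = 1/(5/8) = 8/5.
≈ 1.60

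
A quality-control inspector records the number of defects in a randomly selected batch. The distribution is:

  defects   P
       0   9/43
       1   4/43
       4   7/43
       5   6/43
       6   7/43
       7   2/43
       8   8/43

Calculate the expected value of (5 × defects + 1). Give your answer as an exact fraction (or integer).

E[5x+1] = (9/43)·1 + (4/43)·6 + (7/43)·21 + (6/43)·26 + (7/43)·31 + (2/43)·36 + (8/43)·41
     = 953/43

953/43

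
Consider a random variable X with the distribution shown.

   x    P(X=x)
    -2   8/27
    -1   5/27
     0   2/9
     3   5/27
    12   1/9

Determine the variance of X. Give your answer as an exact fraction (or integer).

1442/81

E[X] = (8/27)·(-2) + (5/27)·(-1) + (2/9)·0 + (5/27)·3 + (1/9)·12 = 10/9
E[X²] = (8/27)·4 + (5/27)·1 + (2/9)·0 + (5/27)·9 + (1/9)·144 = 514/27
Var(X) = 514/27 − (10/9)² = 1442/81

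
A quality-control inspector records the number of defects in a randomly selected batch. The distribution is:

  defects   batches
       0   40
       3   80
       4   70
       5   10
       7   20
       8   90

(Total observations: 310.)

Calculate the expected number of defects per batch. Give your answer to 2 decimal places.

Total = 310, so P(defects=0) = 40/310, etc.
E[X] = (4/31)·0 + (8/31)·3 + (7/31)·4 + (1/31)·5 + (2/31)·7 + (9/31)·8
     = 143/31 ≈ 4.61

4.61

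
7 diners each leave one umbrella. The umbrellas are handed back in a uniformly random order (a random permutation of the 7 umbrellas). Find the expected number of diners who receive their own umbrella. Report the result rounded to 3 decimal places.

1.000

Let Xᵢ = 1 if person i gets their own umbrella. For each i, P(Xᵢ=1) = 1/7.
By linearity of expectation, E[X₁+…+X_7] = 7·(1/7) = 1.
≈ 1.000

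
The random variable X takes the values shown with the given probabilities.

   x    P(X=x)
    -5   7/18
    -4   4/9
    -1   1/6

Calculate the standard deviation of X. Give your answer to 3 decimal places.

E[X] = -35/9, E[X²] = 17
Var(X) = E[X²] − (E[X])² = 17 − 1225/81 = 152/81
SD(X) = √(152/81) ≈ 1.370

1.370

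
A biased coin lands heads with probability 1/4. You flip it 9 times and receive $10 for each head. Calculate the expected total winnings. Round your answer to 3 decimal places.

E[#heads] = 9·1/4 = 9/4 (linearity over flips).
E[winnings] = 10·9/4 = 45/2.
≈ 22.500

$22.500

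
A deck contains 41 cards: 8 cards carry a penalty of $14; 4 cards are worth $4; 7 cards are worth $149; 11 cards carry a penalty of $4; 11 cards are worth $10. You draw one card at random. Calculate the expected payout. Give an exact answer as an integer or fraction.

1013/41 dollars

E[payout] = (8/41)·(-14) + (4/41)·4 + (7/41)·149 + (11/41)·(-4) + (11/41)·10 = 1013/41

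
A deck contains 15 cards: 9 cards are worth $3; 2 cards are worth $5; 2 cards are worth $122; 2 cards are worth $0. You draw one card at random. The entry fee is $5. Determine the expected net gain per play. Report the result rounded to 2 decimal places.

$13.73

E[payout] = (9/15)·3 + (2/15)·5 + (2/15)·122 + (2/15)·0 = 281/15
Expected profit = 281/15 − 5 = 206/15 ≈ $13.73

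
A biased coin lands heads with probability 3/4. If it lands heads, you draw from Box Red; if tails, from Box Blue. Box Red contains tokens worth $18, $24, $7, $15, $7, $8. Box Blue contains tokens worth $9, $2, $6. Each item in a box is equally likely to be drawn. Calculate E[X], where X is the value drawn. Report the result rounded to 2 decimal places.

E[X | Box Red] = (18 + 24 + 7 + 15 + 7 + 8)/6 = 79/6
E[X | Box Blue] = (9 + 2 + 6)/3 = 17/3
E[X] = (3/4)·79/6 + (1/4)·17/3 = 271/24 ≈ 11.29

$11.29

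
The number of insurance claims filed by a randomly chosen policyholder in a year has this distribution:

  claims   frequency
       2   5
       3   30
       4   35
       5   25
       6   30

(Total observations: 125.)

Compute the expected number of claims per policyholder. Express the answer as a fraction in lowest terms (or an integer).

Total = 125, so P(claims=2) = 5/125, etc.
E[X] = (1/25)·2 + (6/25)·3 + (7/25)·4 + (1/5)·5 + (6/25)·6
     = 109/25

109/25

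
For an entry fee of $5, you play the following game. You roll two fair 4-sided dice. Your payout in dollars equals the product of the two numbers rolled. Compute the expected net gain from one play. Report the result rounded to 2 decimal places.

$1.25

Distribution of the product of the two numbers rolled: 1 w.p. 1/16, 2 w.p. 1/8, 3 w.p. 1/8, 4 w.p. 3/16, 6 w.p. 1/8, 8 w.p. 1/8, …
E[payout] = (1/16)·1 + (1/8)·2 + (1/8)·3 + (3/16)·4 + (1/8)·6 + (1/8)·8 + (1/16)·9 + (1/8)·12 + (1/16)·16 = 25/4
Expected profit = 25/4 − 5 = 5/4 ≈ $1.25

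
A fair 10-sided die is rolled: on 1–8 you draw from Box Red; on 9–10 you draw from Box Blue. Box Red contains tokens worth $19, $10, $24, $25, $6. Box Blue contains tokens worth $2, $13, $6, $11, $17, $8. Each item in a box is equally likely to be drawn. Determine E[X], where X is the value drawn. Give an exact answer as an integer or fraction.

E[X | Box Red] = (19 + 10 + 24 + 25 + 6)/5 = 84/5
E[X | Box Blue] = (2 + 13 + 6 + 11 + 17 + 8)/6 = 19/2
E[X] = (4/5)·84/5 + (1/5)·19/2 = 767/50

767/50 dollars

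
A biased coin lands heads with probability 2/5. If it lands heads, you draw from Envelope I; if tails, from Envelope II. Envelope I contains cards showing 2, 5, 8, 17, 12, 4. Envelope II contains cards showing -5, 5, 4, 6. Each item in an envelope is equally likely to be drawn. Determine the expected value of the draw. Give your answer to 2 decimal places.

E[X | Envelope I] = (2 + 5 + 8 + 17 + 12 + 4)/6 = 8
E[X | Envelope II] = (-5 + 5 + 4 + 6)/4 = 5/2
E[X] = (2/5)·8 + (3/5)·5/2 = 47/10 ≈ 4.70

4.70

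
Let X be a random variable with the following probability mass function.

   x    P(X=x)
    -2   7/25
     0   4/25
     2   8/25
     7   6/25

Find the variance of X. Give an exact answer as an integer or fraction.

6914/625

E[X] = (7/25)·(-2) + (4/25)·0 + (8/25)·2 + (6/25)·7 = 44/25
E[X²] = (7/25)·4 + (4/25)·0 + (8/25)·4 + (6/25)·49 = 354/25
Var(X) = 354/25 − (44/25)² = 6914/625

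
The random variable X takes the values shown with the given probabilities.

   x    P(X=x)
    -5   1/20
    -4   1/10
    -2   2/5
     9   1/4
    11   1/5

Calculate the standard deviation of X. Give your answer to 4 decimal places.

6.3166

E[X] = 3, E[X²] = 489/10
Var(X) = E[X²] − (E[X])² = 489/10 − 9 = 399/10
SD(X) = √(399/10) ≈ 6.3166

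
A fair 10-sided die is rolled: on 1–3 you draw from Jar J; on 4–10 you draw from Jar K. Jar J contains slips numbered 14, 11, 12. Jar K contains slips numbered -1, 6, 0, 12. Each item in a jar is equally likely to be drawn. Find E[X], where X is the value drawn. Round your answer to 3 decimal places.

6.675

E[X | Jar J] = (14 + 11 + 12)/3 = 37/3
E[X | Jar K] = (-1 + 6 + 0 + 12)/4 = 17/4
E[X] = (3/10)·37/3 + (7/10)·17/4 = 267/40 ≈ 6.675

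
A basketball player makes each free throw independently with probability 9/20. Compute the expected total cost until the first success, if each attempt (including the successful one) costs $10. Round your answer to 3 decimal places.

$22.222

E[#attempts] = 1/p = 20/9; E[cost] = 10·20/9 = 200/9.
≈ 22.222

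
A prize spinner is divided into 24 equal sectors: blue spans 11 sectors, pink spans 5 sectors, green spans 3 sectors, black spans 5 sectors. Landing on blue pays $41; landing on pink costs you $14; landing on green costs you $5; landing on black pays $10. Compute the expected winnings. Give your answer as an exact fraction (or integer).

E[payout] = (11/24)·41 + (5/24)·(-14) + (3/24)·(-5) + (5/24)·10 = 52/3

52/3 dollars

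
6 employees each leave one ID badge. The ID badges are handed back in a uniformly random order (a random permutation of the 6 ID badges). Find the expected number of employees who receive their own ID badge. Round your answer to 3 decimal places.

Let Xᵢ = 1 if person i gets their own ID badge. For each i, P(Xᵢ=1) = 1/6.
By linearity of expectation, E[X₁+…+X_6] = 6·(1/6) = 1.
≈ 1.000

1.000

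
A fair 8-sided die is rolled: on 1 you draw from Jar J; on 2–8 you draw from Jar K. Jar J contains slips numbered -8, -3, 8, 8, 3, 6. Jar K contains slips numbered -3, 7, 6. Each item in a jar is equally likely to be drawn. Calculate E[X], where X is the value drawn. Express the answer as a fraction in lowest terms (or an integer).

E[X | Jar J] = (-8 − 3 + 8 + 8 + 3 + 6)/6 = 7/3
E[X | Jar K] = (-3 + 7 + 6)/3 = 10/3
E[X] = (1/8)·7/3 + (7/8)·10/3 = 77/24

77/24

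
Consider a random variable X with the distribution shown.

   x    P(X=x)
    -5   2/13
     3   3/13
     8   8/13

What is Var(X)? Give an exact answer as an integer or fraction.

3688/169

E[X] = (2/13)·(-5) + (3/13)·3 + (8/13)·8 = 63/13
E[X²] = (2/13)·25 + (3/13)·9 + (8/13)·64 = 589/13
Var(X) = 589/13 − (63/13)² = 3688/169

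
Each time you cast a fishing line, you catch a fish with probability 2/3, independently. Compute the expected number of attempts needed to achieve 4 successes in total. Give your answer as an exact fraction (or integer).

6

By linearity (sum of 4 independent geometric waits), E[trials] = 4/p = 4/(2/3) = 6.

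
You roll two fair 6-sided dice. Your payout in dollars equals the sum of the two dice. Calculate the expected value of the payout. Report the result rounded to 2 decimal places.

$7.00

Distribution of the sum of the two dice: 2 w.p. 1/36, 3 w.p. 1/18, 4 w.p. 1/12, 5 w.p. 1/9, 6 w.p. 5/36, 7 w.p. 1/6, …
E[payout] = (1/36)·2 + (1/18)·3 + (1/12)·4 + (1/9)·5 + (5/36)·6 + (1/6)·7 + (5/36)·8 + (1/9)·9 + (1/12)·10 + (1/18)·11 + (1/36)·12 = 7
≈ $7.00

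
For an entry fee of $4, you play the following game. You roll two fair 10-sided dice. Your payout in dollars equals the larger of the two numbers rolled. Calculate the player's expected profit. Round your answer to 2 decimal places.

Distribution of the larger of the two numbers rolled: 1 w.p. 1/100, 2 w.p. 3/100, 3 w.p. 1/20, 4 w.p. 7/100, 5 w.p. 9/100, 6 w.p. 11/100, …
E[payout] = (1/100)·1 + (3/100)·2 + (1/20)·3 + (7/100)·4 + (9/100)·5 + (11/100)·6 + (13/100)·7 + (3/20)·8 + (17/100)·9 + (19/100)·10 = 143/20
Expected profit = 143/20 − 4 = 63/20 ≈ $3.15

$3.15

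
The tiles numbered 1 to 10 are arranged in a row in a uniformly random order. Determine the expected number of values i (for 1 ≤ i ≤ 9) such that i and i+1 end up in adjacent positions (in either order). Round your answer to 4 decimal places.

1.8000

For each i ∈ {1,…,9}, let Xᵢ = 1 if i and i+1 are adjacent. P(Xᵢ=1) = 2·(10−1)!/10! = 2/10.
By linearity, E[ΣXᵢ] = (9)·(2/10) = 9/5.
≈ 1.8000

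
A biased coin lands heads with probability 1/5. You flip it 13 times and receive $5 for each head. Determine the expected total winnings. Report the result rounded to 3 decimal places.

$13.000

E[#heads] = 13·1/5 = 13/5 (linearity over flips).
E[winnings] = 5·13/5 = 13.
≈ 13.000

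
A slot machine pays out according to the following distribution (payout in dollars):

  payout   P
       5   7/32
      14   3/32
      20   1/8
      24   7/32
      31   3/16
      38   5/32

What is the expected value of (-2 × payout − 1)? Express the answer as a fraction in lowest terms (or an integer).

E[-2x-1] = (7/32)·(-11) + (3/32)·(-29) + (1/8)·(-41) + (7/32)·(-49) + (3/16)·(-63) + (5/32)·(-77)
     = -717/16

-717/16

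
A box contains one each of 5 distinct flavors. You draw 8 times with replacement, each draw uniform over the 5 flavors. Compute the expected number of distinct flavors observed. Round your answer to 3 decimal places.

4.161

Let Xⱼ=1 if type j appears at least once. P(Xⱼ=1) = 1 − ((5−1)/5)^8 = 325089/390625.
E[#distinct] = 5·325089/390625 = 325089/78125.
≈ 4.161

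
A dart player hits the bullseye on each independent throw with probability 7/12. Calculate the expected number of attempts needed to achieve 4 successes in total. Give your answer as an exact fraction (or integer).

48/7

By linearity (sum of 4 independent geometric waits), E[trials] = 4/p = 4/(7/12) = 48/7.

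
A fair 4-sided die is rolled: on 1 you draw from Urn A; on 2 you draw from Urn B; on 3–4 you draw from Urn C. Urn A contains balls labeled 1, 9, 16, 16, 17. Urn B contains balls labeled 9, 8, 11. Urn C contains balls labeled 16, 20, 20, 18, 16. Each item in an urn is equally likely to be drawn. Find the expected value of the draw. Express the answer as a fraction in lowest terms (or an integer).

E[X | Urn A] = (1 + 9 + 16 + 16 + 17)/5 = 59/5
E[X | Urn B] = (9 + 8 + 11)/3 = 28/3
E[X | Urn C] = (16 + 20 + 20 + 18 + 16)/5 = 18
E[X] = (1/4)·59/5 + (1/4)·28/3 + (1/2)·18 = 857/60

857/60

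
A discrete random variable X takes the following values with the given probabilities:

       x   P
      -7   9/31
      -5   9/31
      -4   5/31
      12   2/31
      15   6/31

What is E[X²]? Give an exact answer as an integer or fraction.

E[X²] = (9/31)·49 + (9/31)·25 + (5/31)·16 + (2/31)·144 + (6/31)·225
     = 2384/31

2384/31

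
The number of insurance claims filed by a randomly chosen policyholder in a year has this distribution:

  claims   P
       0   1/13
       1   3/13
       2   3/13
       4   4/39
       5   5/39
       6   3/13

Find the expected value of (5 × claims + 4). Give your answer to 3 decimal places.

E[5x+4] = (1/13)·4 + (3/13)·9 + (3/13)·14 + (4/39)·24 + (5/39)·29 + (3/13)·34
     = 766/39 ≈ 19.641

19.641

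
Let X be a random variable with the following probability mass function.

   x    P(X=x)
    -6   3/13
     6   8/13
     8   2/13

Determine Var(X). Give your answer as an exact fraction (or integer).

4696/169

E[X] = (3/13)·(-6) + (8/13)·6 + (2/13)·8 = 46/13
E[X²] = (3/13)·36 + (8/13)·36 + (2/13)·64 = 524/13
Var(X) = 524/13 − (46/13)² = 4696/169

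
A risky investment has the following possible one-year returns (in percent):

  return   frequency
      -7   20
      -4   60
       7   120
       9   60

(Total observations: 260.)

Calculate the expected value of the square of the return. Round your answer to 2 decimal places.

48.77

Total = 260, so P(return=-7) = 20/260, etc.
E[X²] = (1/13)·49 + (3/13)·16 + (6/13)·49 + (3/13)·81
     = 634/13 ≈ 48.77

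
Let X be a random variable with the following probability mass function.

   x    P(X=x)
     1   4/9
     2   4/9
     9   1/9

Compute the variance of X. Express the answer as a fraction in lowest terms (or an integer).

E[X] = (4/9)·1 + (4/9)·2 + (1/9)·9 = 7/3
E[X²] = (4/9)·1 + (4/9)·4 + (1/9)·81 = 101/9
Var(X) = 101/9 − (7/3)² = 52/9

52/9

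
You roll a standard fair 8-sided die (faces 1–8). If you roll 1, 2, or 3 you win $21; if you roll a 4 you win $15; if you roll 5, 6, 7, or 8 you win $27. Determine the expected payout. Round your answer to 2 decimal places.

$23.25

E[payout] = (1/8)·15 + (3/8)·21 + (1/2)·27 = 93/4
≈ $23.25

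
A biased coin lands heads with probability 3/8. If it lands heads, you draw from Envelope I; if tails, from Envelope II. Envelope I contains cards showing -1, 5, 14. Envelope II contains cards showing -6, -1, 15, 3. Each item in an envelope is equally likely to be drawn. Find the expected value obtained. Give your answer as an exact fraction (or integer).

127/32

E[X | Envelope I] = (-1 + 5 + 14)/3 = 6
E[X | Envelope II] = (-6 − 1 + 15 + 3)/4 = 11/4
E[X] = (3/8)·6 + (5/8)·11/4 = 127/32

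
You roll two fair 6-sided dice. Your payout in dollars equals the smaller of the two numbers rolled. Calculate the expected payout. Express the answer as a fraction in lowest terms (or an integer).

Distribution of the smaller of the two numbers rolled: 1 w.p. 11/36, 2 w.p. 1/4, 3 w.p. 7/36, 4 w.p. 5/36, 5 w.p. 1/12, 6 w.p. 1/36
E[payout] = (11/36)·1 + (1/4)·2 + (7/36)·3 + (5/36)·4 + (1/12)·5 + (1/36)·6 = 91/36

91/36 dollars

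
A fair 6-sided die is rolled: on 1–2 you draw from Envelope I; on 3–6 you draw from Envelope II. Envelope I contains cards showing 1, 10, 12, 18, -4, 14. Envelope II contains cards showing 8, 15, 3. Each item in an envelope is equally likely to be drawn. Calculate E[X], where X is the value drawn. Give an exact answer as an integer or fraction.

E[X | Envelope I] = (1 + 10 + 12 + 18 − 4 + 14)/6 = 17/2
E[X | Envelope II] = (8 + 15 + 3)/3 = 26/3
E[X] = (1/3)·17/2 + (2/3)·26/3 = 155/18

155/18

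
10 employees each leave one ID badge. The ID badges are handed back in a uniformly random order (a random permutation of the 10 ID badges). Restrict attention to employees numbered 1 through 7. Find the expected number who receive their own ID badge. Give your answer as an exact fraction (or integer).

7/10

Let Xᵢ = 1 if person i gets their own ID badge. For each i, P(Xᵢ=1) = 1/10.
By linearity of expectation, E[X₁+…+X_7] = 7·(1/10) = 7/10.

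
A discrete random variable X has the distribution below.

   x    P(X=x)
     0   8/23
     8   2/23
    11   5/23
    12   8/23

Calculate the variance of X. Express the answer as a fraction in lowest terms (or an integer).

E[X] = (8/23)·0 + (2/23)·8 + (5/23)·11 + (8/23)·12 = 167/23
E[X²] = (8/23)·0 + (2/23)·64 + (5/23)·121 + (8/23)·144 = 1885/23
Var(X) = 1885/23 − (167/23)² = 15466/529

15466/529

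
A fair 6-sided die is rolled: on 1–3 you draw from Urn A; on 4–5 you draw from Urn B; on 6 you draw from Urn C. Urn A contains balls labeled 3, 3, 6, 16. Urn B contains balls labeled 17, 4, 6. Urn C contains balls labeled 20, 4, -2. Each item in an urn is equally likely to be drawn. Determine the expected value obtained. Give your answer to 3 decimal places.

7.722

E[X | Urn A] = (3 + 3 + 6 + 16)/4 = 7
E[X | Urn B] = (17 + 4 + 6)/3 = 9
E[X | Urn C] = (20 + 4 − 2)/3 = 22/3
E[X] = (1/2)·7 + (1/3)·9 + (1/6)·22/3 = 139/18 ≈ 7.722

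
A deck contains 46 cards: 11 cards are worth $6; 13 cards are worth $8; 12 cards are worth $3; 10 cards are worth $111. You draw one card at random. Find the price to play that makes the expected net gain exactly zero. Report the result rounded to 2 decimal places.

$28.61

E[payout] = (11/46)·6 + (13/46)·8 + (12/46)·3 + (10/46)·111 = 658/23
Fair fee = E[payout] = 658/23 ≈ $28.61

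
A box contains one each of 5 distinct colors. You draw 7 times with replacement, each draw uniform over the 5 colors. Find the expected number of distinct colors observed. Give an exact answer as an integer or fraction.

Let Xⱼ=1 if type j appears at least once. P(Xⱼ=1) = 1 − ((5−1)/5)^7 = 61741/78125.
E[#distinct] = 5·61741/78125 = 61741/15625.

61741/15625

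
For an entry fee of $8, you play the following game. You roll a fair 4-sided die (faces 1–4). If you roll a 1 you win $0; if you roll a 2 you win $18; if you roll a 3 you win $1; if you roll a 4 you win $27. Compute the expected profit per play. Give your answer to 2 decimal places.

E[payout] = (1/4)·0 + (1/4)·1 + (1/4)·18 + (1/4)·27 = 23/2
Expected profit = 23/2 − 8 = 7/2 ≈ $3.50

$3.50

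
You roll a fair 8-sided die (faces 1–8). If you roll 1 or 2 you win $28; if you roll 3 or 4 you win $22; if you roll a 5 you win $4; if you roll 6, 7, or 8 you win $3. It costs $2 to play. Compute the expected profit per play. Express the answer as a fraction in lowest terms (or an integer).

97/8 dollars

E[payout] = (3/8)·3 + (1/8)·4 + (1/4)·22 + (1/4)·28 = 113/8
Expected profit = 113/8 − 2 = 97/8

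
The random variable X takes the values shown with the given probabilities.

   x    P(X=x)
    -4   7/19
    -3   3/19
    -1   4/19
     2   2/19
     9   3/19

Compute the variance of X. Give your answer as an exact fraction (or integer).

7386/361

E[X] = (7/19)·(-4) + (3/19)·(-3) + (4/19)·(-1) + (2/19)·2 + (3/19)·9 = -10/19
E[X²] = (7/19)·16 + (3/19)·9 + (4/19)·1 + (2/19)·4 + (3/19)·81 = 394/19
Var(X) = 394/19 − (-10/19)² = 7386/361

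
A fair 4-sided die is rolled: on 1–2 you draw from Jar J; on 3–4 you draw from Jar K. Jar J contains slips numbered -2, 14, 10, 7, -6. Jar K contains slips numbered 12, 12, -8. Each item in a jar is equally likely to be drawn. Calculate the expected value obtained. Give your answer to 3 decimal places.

4.967

E[X | Jar J] = (-2 + 14 + 10 + 7 − 6)/5 = 23/5
E[X | Jar K] = (12 + 12 − 8)/3 = 16/3
E[X] = (1/2)·23/5 + (1/2)·16/3 = 149/30 ≈ 4.967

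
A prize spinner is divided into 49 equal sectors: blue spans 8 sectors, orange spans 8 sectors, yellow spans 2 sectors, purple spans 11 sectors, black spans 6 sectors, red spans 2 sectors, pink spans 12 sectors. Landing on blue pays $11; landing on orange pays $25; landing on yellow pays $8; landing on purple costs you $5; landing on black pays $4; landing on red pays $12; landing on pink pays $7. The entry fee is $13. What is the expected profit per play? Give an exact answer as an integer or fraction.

E[payout] = (8/49)·11 + (8/49)·25 + (2/49)·8 + (11/49)·(-5) + (6/49)·4 + (2/49)·12 + (12/49)·7 = 381/49
Expected profit = 381/49 − 13 = -256/49

-256/49 dollars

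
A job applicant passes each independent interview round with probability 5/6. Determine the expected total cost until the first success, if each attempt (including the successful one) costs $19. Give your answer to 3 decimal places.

E[#attempts] = 1/p = 6/5; E[cost] = 19·6/5 = 114/5.
≈ 22.800

$22.800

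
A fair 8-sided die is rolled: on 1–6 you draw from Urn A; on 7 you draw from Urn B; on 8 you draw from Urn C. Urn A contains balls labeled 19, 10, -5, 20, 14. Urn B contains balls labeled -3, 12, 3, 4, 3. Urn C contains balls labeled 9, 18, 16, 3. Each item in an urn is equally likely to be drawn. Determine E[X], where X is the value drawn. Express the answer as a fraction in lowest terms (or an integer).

E[X | Urn A] = (19 + 10 − 5 + 20 + 14)/5 = 58/5
E[X | Urn B] = (-3 + 12 + 3 + 4 + 3)/5 = 19/5
E[X | Urn C] = (9 + 18 + 16 + 3)/4 = 23/2
E[X] = (3/4)·58/5 + (1/8)·19/5 + (1/8)·23/2 = 849/80

849/80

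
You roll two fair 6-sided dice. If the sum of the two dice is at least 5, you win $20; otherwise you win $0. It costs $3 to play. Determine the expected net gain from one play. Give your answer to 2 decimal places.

$13.67

E[payout] = (1/6)·0 + (5/6)·20 = 50/3
Expected profit = 50/3 − 3 = 41/3 ≈ $13.67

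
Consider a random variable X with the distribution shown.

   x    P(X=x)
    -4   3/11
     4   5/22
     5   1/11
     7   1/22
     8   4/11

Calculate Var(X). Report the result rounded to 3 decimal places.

23.523

E[X] = (3/11)·(-4) + (5/22)·4 + (1/11)·5 + (1/22)·7 + (4/11)·8 = 7/2
E[X²] = (3/11)·16 + (5/22)·16 + (1/11)·25 + (1/22)·49 + (4/11)·64 = 787/22
Var(X) = 787/22 − (7/2)² = 1035/44 ≈ 23.523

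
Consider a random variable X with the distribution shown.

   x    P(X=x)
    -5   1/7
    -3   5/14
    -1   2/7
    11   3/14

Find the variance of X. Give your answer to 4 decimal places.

E[X] = (1/7)·(-5) + (5/14)·(-3) + (2/7)·(-1) + (3/14)·11 = 2/7
E[X²] = (1/7)·25 + (5/14)·9 + (2/7)·1 + (3/14)·121 = 33
Var(X) = 33 − (2/7)² = 1613/49 ≈ 32.9184

32.9184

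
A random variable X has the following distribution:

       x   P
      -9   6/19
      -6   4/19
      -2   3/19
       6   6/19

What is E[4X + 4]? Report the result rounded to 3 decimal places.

E[4x+4] = (6/19)·(-32) + (4/19)·(-20) + (3/19)·(-4) + (6/19)·28
     = -116/19 ≈ -6.105

-6.105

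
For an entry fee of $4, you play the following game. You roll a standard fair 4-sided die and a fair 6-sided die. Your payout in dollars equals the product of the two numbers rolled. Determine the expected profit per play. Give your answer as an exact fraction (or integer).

19/4 dollars

Distribution of the product of the two numbers rolled: 1 w.p. 1/24, 2 w.p. 1/12, 3 w.p. 1/12, 4 w.p. 1/8, 5 w.p. 1/24, 6 w.p. 1/8, …
E[payout] = (1/24)·1 + (1/12)·2 + (1/12)·3 + (1/8)·4 + (1/24)·5 + (1/8)·6 + (1/12)·8 + (1/24)·9 + (1/24)·10 + (1/8)·12 + (1/24)·15 + (1/24)·16 + (1/24)·18 + (1/24)·20 + (1/24)·24 = 35/4
Expected profit = 35/4 − 4 = 19/4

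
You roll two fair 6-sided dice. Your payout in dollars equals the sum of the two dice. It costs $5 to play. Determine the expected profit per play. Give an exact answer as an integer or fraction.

$2

Distribution of the sum of the two dice: 2 w.p. 1/36, 3 w.p. 1/18, 4 w.p. 1/12, 5 w.p. 1/9, 6 w.p. 5/36, 7 w.p. 1/6, …
E[payout] = (1/36)·2 + (1/18)·3 + (1/12)·4 + (1/9)·5 + (5/36)·6 + (1/6)·7 + (5/36)·8 + (1/9)·9 + (1/12)·10 + (1/18)·11 + (1/36)·12 = 7
Expected profit = 7 − 5 = 2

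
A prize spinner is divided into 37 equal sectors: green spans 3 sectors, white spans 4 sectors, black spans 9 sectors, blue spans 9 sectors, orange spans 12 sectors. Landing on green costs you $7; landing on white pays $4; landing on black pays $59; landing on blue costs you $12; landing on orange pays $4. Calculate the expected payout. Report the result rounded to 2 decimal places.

E[payout] = (3/37)·(-7) + (4/37)·4 + (9/37)·59 + (9/37)·(-12) + (12/37)·4 = 466/37
≈ $12.59

$12.59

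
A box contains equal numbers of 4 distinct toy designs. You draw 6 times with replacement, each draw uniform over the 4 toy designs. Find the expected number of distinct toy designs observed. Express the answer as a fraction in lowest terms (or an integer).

Let Xⱼ=1 if type j appears at least once. P(Xⱼ=1) = 1 − ((4−1)/4)^6 = 3367/4096.
E[#distinct] = 4·3367/4096 = 3367/1024.

3367/1024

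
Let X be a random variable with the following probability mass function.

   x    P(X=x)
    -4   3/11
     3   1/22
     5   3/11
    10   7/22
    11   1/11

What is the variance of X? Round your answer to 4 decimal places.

33.3326

E[X] = (3/11)·(-4) + (1/22)·3 + (3/11)·5 + (7/22)·10 + (1/11)·11 = 101/22
E[X²] = (3/11)·16 + (1/22)·9 + (3/11)·25 + (7/22)·100 + (1/11)·121 = 1197/22
Var(X) = 1197/22 − (101/22)² = 16133/484 ≈ 33.3326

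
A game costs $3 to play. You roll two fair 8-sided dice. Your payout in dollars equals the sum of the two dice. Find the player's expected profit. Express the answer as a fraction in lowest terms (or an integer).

$6

Distribution of the sum of the two dice: 2 w.p. 1/64, 3 w.p. 1/32, 4 w.p. 3/64, 5 w.p. 1/16, 6 w.p. 5/64, 7 w.p. 3/32, …
E[payout] = (1/64)·2 + (1/32)·3 + (3/64)·4 + (1/16)·5 + (5/64)·6 + (3/32)·7 + (7/64)·8 + (1/8)·9 + (7/64)·10 + (3/32)·11 + (5/64)·12 + (1/16)·13 + (3/64)·14 + (1/32)·15 + (1/64)·16 = 9
Expected profit = 9 − 3 = 6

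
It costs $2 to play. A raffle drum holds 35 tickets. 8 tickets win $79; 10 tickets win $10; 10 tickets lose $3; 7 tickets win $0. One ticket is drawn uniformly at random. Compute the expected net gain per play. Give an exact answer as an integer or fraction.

632/35 dollars

E[payout] = (8/35)·79 + (10/35)·10 + (10/35)·(-3) + (7/35)·0 = 702/35
Expected profit = 702/35 − 2 = 632/35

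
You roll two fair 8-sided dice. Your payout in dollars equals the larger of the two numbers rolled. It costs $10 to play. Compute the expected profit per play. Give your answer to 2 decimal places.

-$4.19

Distribution of the larger of the two numbers rolled: 1 w.p. 1/64, 2 w.p. 3/64, 3 w.p. 5/64, 4 w.p. 7/64, 5 w.p. 9/64, 6 w.p. 11/64, …
E[payout] = (1/64)·1 + (3/64)·2 + (5/64)·3 + (7/64)·4 + (9/64)·5 + (11/64)·6 + (13/64)·7 + (15/64)·8 = 93/16
Expected profit = 93/16 − 10 = -67/16 ≈ -$4.19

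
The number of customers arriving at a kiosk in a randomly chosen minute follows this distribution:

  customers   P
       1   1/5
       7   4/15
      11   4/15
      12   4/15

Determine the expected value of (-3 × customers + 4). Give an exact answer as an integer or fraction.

E[-3x+4] = (1/5)·1 + (4/15)·(-17) + (4/15)·(-29) + (4/15)·(-32)
     = -103/5

-103/5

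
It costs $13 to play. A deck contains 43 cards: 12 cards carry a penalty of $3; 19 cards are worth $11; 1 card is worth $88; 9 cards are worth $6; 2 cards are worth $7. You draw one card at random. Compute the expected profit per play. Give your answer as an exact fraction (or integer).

E[payout] = (12/43)·(-3) + (19/43)·11 + (1/43)·88 + (9/43)·6 + (2/43)·7 = 329/43
Expected profit = 329/43 − 13 = -230/43

-230/43 dollars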